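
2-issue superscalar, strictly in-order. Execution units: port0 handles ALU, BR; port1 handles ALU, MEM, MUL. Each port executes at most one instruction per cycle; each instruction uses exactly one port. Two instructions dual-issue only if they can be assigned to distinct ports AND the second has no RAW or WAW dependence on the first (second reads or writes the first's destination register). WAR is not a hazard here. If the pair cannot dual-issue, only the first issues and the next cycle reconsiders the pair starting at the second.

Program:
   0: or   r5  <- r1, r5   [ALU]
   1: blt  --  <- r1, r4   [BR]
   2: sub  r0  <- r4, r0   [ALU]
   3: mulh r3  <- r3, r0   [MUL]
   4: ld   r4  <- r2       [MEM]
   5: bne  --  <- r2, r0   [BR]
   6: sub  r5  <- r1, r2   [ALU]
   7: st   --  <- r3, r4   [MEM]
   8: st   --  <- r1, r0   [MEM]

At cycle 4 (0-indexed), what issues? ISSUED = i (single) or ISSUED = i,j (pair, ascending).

ISSUED = 6,7

#0 head=0: or/blt i0/i1 dual
#1 head=2: sub i2 RAW r0
#2 head=3: mulh i3 no-port MUL/MEM
#3 head=4: ld/bne i4/i5 dual
#4 head=6: sub/st i6/i7 dual
#5 head=8: st i8 tail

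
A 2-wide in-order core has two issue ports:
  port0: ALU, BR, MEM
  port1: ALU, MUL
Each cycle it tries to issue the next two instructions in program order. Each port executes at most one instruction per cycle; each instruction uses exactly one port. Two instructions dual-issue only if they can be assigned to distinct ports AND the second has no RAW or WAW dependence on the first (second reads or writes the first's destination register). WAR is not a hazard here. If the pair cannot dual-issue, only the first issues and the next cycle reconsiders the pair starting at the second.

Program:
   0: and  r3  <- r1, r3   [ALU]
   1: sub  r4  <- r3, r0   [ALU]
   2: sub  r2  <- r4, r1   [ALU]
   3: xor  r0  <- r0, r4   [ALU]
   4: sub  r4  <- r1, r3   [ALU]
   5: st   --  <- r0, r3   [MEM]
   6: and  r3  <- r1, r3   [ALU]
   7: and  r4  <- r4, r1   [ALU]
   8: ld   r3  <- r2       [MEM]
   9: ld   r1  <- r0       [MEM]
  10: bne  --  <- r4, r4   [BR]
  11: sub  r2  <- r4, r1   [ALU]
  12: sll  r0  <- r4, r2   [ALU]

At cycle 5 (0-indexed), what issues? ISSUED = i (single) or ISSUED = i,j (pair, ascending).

ISSUED = 8

0. and.ALU @i0  | RAW r3
1. sub.ALU @i1  | RAW r4
2. sub.ALU;xor.ALU @i2+i3  | pair
3. sub.ALU;st.MEM @i4+i5  | pair
4. and.ALU;and.ALU @i6+i7  | pair
5. ld.MEM @i8  | no-port MEM/MEM
6. ld.MEM @i9  | no-port MEM/BR
7. bne.BR;sub.ALU @i10+i11  | pair
8. sll.ALU @i12  | tail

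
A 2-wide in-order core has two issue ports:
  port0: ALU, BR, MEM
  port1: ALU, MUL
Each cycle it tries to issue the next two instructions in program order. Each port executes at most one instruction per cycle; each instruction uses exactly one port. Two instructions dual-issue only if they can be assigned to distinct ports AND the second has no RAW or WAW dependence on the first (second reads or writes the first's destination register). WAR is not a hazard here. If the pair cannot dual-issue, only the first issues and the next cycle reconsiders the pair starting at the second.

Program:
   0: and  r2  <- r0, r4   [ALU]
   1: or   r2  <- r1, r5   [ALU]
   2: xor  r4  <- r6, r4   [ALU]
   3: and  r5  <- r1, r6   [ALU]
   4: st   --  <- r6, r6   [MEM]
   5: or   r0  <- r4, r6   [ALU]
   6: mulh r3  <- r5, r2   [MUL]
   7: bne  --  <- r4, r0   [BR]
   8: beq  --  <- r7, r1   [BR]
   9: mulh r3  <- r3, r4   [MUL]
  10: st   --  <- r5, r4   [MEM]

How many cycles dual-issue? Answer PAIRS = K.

t=0 i0:and.ALU ; WAW r2
t=1 i1/i2:or.ALU xor.ALU ; dual
t=2 i3/i4:and.ALU st.MEM ; dual
t=3 i5/i6:or.ALU mulh.MUL ; dual
t=4 i7:bne.BR ; no-port BR/BR
t=5 i8/i9:beq.BR mulh.MUL ; dual
t=6 i10:st.MEM ; tail

PAIRS = 4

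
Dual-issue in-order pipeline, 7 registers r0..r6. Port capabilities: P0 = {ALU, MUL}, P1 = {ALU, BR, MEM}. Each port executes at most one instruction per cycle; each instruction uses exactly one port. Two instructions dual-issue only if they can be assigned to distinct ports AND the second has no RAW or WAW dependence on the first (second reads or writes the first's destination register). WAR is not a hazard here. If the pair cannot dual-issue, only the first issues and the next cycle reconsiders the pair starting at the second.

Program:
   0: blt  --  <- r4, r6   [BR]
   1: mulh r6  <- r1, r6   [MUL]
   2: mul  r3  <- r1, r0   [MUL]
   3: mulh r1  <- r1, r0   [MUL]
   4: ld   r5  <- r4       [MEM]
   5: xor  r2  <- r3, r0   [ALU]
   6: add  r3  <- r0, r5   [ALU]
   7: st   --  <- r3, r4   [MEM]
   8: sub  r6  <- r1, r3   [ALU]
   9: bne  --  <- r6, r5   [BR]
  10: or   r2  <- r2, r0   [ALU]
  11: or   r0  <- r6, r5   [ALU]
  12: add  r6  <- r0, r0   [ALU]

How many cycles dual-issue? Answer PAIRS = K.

  cy0 -> i0,i1 (blt.BR;mulh.MUL) 2-wide
  cy1 -> i2 (mul.MUL) no-port MUL/MUL
  cy2 -> i3,i4 (mulh.MUL;ld.MEM) 2-wide
  cy3 -> i5,i6 (xor.ALU;add.ALU) 2-wide
  cy4 -> i7,i8 (st.MEM;sub.ALU) 2-wide
  cy5 -> i9,i10 (bne.BR;or.ALU) 2-wide
  cy6 -> i11 (or.ALU) RAW r0
  cy7 -> i12 (add.ALU) tail

PAIRS = 5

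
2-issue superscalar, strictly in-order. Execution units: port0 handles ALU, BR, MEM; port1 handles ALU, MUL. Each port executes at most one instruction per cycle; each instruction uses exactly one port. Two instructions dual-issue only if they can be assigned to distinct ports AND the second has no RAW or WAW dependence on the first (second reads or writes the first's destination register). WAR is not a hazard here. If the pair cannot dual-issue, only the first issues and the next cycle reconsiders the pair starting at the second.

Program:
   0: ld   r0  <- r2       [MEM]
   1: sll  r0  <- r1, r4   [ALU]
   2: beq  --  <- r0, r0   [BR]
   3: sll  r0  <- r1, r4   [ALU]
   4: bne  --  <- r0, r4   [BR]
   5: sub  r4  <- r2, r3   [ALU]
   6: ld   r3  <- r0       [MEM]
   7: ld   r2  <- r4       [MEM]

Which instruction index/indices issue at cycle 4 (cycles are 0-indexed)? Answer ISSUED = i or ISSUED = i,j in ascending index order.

  cy0 -> i0 (ld.MEM) WAW r0
  cy1 -> i1 (sll.ALU) RAW r0
  cy2 -> i2+i3 (beq.BR sll.ALU) dual
  cy3 -> i4+i5 (bne.BR sub.ALU) dual
  cy4 -> i6 (ld.MEM) no-port MEM/MEM
  cy5 -> i7 (ld.MEM) tail

ISSUED = 6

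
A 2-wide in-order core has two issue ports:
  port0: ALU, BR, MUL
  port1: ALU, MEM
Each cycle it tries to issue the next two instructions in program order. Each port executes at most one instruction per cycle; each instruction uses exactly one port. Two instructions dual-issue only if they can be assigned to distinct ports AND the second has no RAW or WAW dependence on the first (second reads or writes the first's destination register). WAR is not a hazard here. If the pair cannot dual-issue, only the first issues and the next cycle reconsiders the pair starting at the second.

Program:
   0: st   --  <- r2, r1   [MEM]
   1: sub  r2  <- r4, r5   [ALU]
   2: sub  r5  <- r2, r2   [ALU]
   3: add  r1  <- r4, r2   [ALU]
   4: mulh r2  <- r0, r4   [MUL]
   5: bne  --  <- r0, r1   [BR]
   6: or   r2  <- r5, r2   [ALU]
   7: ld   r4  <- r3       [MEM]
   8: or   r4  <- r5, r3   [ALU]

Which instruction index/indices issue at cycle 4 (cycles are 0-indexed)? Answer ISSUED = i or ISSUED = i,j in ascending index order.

c0: i0/i1 st sub  pair
c1: i2/i3 sub add  pair
c2: i4 mulh  no-port MUL/BR
c3: i5/i6 bne or  pair
c4: i7 ld  WAW r4
c5: i8 or  tail

ISSUED = 7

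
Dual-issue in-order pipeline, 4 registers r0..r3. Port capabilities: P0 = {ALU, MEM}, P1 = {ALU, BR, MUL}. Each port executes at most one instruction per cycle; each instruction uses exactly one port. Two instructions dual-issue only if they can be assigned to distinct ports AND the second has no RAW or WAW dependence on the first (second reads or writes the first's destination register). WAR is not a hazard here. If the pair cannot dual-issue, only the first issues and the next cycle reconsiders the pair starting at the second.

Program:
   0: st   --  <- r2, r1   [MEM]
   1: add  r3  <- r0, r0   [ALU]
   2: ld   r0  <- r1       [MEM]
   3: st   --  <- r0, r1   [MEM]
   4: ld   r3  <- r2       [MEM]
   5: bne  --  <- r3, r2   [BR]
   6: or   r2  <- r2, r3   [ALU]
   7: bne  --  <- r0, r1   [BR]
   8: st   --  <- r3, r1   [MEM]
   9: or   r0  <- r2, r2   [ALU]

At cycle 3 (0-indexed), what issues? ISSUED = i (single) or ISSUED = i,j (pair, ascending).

c0: i0,i1 st.MEM add.ALU  2-wide
c1: i2 ld.MEM  no-port MEM/MEM
c2: i3 st.MEM  no-port MEM/MEM
c3: i4 ld.MEM  RAW r3
c4: i5,i6 bne.BR or.ALU  2-wide
c5: i7,i8 bne.BR st.MEM  2-wide
c6: i9 or.ALU  tail

ISSUED = 4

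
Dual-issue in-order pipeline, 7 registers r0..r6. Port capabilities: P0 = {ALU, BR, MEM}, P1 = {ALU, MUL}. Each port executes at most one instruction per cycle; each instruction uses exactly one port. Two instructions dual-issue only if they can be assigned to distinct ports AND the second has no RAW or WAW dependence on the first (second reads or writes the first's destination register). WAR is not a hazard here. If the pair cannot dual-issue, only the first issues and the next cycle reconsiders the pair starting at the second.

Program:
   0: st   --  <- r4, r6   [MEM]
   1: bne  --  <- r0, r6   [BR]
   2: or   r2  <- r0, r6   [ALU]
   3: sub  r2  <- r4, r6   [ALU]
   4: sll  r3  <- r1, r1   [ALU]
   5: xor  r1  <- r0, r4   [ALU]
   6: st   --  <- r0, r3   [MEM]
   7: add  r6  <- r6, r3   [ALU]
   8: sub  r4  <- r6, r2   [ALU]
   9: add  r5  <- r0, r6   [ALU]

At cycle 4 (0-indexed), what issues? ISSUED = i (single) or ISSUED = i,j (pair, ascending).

  cy0 -> i0 (st) no-port MEM/BR
  cy1 -> i1/i2 (bne or) 2-wide
  cy2 -> i3/i4 (sub sll) 2-wide
  cy3 -> i5/i6 (xor st) 2-wide
  cy4 -> i7 (add) RAW r6
  cy5 -> i8/i9 (sub add) 2-wide

ISSUED = 7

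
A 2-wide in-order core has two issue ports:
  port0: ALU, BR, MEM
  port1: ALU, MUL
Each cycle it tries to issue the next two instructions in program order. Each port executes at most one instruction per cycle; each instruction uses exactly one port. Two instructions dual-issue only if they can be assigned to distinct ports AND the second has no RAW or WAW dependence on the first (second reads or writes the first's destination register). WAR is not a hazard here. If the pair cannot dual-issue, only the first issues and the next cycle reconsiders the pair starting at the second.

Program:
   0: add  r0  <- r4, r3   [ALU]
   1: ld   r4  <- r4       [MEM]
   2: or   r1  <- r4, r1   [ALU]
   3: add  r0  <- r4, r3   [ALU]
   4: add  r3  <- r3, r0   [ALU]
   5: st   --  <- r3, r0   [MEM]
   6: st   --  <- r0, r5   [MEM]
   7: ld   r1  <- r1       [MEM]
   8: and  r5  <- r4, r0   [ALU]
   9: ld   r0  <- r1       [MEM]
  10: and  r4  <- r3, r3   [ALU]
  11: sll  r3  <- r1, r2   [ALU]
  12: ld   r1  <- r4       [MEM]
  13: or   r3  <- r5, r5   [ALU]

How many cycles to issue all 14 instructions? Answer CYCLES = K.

#0 head=0: add.ALU;ld.MEM i0,i1 dual
#1 head=2: or.ALU;add.ALU i2,i3 dual
#2 head=4: add.ALU i4 RAW r3
#3 head=5: st.MEM i5 no-port MEM/MEM
#4 head=6: st.MEM i6 no-port MEM/MEM
#5 head=7: ld.MEM;and.ALU i7,i8 dual
#6 head=9: ld.MEM;and.ALU i9,i10 dual
#7 head=11: sll.ALU;ld.MEM i11,i12 dual
#8 head=13: or.ALU i13 tail

CYCLES = 9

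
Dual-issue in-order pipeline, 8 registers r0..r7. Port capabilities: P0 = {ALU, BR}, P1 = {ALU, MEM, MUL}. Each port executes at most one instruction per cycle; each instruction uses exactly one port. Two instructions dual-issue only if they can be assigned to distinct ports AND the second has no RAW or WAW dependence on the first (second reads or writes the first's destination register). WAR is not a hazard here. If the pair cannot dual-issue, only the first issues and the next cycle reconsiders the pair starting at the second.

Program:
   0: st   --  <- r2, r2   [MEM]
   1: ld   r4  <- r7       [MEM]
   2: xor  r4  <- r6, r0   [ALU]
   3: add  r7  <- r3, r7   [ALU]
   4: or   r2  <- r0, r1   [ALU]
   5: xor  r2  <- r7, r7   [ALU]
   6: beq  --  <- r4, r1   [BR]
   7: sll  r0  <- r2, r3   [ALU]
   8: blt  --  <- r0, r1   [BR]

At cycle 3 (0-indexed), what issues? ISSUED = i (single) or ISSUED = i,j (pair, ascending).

ISSUED = 4

#0 head=0: st i0 no-port MEM/MEM
#1 head=1: ld i1 WAW r4
#2 head=2: xor/add i2+i3 dual
#3 head=4: or i4 WAW r2
#4 head=5: xor/beq i5+i6 dual
#5 head=7: sll i7 RAW r0
#6 head=8: blt i8 tail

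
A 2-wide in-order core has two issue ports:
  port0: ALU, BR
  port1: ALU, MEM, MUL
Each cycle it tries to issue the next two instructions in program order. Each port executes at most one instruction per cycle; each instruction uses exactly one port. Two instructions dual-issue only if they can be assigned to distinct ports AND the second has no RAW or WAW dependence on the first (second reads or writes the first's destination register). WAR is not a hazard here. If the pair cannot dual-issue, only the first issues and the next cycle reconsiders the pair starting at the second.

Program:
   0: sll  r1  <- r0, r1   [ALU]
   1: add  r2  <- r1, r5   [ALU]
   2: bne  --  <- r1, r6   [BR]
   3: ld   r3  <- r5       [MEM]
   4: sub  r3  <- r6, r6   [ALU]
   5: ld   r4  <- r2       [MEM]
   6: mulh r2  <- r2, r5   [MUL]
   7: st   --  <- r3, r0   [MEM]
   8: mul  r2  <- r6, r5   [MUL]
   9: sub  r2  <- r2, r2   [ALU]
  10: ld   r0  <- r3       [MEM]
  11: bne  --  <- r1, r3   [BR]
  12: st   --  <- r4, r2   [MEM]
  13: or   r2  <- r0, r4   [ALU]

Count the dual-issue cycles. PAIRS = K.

PAIRS = 4

  cy0 -> i0 (sll.ALU) RAW r1
  cy1 -> i1,i2 (add.ALU/bne.BR) dual
  cy2 -> i3 (ld.MEM) WAW r3
  cy3 -> i4,i5 (sub.ALU/ld.MEM) dual
  cy4 -> i6 (mulh.MUL) no-port MUL/MEM
  cy5 -> i7 (st.MEM) no-port MEM/MUL
  cy6 -> i8 (mul.MUL) RAW+WAW r2
  cy7 -> i9,i10 (sub.ALU/ld.MEM) dual
  cy8 -> i11,i12 (bne.BR/st.MEM) dual
  cy9 -> i13 (or.ALU) tail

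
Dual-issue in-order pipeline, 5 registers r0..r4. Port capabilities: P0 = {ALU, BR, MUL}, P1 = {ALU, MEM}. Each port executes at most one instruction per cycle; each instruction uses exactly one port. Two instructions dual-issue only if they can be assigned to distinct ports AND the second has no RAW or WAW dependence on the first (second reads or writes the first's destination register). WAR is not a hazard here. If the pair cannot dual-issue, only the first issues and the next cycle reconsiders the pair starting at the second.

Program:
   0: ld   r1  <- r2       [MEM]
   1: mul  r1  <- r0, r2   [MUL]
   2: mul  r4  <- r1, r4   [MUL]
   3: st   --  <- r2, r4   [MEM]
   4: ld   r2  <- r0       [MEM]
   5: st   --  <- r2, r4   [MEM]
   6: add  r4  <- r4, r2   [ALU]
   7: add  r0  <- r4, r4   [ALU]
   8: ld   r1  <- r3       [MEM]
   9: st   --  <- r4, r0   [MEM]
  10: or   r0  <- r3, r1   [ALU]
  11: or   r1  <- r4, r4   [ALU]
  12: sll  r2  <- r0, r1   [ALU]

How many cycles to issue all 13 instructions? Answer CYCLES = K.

0. ld.MEM @i0  | WAW r1
1. mul.MUL @i1  | no-port MUL/MUL
2. mul.MUL @i2  | RAW r4
3. st.MEM @i3  | no-port MEM/MEM
4. ld.MEM @i4  | no-port MEM/MEM
5. st.MEM add.ALU @i5,i6  | dual
6. add.ALU ld.MEM @i7,i8  | dual
7. st.MEM or.ALU @i9,i10  | dual
8. or.ALU @i11  | RAW r1
9. sll.ALU @i12  | tail

CYCLES = 10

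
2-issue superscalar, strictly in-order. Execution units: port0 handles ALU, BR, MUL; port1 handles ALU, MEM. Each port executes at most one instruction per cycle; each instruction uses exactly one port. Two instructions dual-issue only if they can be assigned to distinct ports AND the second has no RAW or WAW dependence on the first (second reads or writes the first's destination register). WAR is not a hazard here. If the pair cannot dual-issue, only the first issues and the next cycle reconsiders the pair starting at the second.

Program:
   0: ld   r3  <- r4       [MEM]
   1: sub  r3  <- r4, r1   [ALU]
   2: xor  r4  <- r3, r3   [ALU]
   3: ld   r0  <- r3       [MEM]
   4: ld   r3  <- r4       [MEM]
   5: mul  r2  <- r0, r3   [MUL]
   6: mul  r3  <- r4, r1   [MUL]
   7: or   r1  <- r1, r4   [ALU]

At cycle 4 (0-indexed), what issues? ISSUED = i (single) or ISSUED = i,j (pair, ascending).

[0] i0  ld.MEM  -- WAW r3
[1] i1  sub.ALU  -- RAW r3
[2] i2/i3  xor.ALU/ld.MEM  -- 2-wide
[3] i4  ld.MEM  -- RAW r3
[4] i5  mul.MUL  -- no-port MUL/MUL
[5] i6/i7  mul.MUL/or.ALU  -- 2-wide

ISSUED = 5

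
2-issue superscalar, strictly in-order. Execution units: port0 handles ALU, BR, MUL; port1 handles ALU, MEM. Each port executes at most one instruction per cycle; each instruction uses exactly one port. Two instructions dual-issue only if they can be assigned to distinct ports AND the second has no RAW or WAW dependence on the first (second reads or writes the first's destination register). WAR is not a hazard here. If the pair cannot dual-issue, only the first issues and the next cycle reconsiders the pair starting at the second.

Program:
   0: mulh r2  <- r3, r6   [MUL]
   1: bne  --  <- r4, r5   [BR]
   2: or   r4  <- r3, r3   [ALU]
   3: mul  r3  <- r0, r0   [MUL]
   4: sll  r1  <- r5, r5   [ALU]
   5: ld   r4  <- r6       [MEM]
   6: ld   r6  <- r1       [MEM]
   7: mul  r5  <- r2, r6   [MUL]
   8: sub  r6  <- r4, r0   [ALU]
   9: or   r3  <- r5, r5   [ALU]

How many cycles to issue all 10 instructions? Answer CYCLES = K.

CYCLES = 7

c0: i0 mulh.MUL  no-port MUL/BR
c1: i1&i2 bne.BR/or.ALU  pair
c2: i3&i4 mul.MUL/sll.ALU  pair
c3: i5 ld.MEM  no-port MEM/MEM
c4: i6 ld.MEM  RAW r6
c5: i7&i8 mul.MUL/sub.ALU  pair
c6: i9 or.ALU  tail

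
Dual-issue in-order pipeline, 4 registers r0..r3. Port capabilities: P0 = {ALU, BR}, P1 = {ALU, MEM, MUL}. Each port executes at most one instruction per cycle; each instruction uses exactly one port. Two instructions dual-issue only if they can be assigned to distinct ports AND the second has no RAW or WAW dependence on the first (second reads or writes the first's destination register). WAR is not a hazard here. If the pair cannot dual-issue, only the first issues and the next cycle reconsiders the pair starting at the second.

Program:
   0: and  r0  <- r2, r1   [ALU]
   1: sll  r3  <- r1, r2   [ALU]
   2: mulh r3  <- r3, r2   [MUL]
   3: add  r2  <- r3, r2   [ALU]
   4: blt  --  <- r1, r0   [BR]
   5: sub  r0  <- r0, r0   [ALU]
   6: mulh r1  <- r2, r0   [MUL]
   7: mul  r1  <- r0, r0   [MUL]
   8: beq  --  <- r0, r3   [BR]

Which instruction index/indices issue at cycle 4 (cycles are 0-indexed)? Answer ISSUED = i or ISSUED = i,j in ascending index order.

[0] i0&i1  and/sll  -- 2-wide
[1] i2  mulh  -- RAW r3
[2] i3&i4  add/blt  -- 2-wide
[3] i5  sub  -- RAW r0
[4] i6  mulh  -- no-port MUL/MUL
[5] i7&i8  mul/beq  -- 2-wide

ISSUED = 6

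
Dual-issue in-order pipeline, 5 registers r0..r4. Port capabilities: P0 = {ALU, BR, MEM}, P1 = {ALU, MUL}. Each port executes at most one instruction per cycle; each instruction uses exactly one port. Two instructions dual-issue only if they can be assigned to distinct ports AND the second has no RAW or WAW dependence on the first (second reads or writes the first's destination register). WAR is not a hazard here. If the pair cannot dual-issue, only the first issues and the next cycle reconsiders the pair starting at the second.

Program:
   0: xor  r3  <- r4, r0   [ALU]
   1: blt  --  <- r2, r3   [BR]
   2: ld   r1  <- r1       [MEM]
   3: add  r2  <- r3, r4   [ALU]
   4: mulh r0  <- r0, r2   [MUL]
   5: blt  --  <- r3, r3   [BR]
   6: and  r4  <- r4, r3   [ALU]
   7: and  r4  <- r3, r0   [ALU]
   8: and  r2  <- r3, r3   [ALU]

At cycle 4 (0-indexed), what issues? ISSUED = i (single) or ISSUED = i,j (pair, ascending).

ISSUED = 6

t=0 i0:xor.ALU ; RAW r3
t=1 i1:blt.BR ; no-port BR/MEM
t=2 i2/i3:ld.MEM;add.ALU ; pair
t=3 i4/i5:mulh.MUL;blt.BR ; pair
t=4 i6:and.ALU ; WAW r4
t=5 i7/i8:and.ALU;and.ALU ; pair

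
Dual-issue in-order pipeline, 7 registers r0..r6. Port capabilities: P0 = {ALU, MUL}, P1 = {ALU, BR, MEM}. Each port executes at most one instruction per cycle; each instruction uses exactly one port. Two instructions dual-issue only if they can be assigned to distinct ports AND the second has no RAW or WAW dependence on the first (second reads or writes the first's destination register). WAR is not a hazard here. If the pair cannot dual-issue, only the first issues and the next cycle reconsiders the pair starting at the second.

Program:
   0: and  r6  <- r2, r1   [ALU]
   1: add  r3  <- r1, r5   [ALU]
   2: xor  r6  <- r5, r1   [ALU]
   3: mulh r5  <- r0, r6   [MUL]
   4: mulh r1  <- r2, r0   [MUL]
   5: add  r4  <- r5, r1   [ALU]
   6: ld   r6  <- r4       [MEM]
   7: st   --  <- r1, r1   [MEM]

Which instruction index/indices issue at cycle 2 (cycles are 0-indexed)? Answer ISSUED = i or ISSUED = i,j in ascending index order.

  cy0 -> i0+i1 (and.ALU+add.ALU) 2-wide
  cy1 -> i2 (xor.ALU) RAW r6
  cy2 -> i3 (mulh.MUL) no-port MUL/MUL
  cy3 -> i4 (mulh.MUL) RAW r1
  cy4 -> i5 (add.ALU) RAW r4
  cy5 -> i6 (ld.MEM) no-port MEM/MEM
  cy6 -> i7 (st.MEM) tail

ISSUED = 3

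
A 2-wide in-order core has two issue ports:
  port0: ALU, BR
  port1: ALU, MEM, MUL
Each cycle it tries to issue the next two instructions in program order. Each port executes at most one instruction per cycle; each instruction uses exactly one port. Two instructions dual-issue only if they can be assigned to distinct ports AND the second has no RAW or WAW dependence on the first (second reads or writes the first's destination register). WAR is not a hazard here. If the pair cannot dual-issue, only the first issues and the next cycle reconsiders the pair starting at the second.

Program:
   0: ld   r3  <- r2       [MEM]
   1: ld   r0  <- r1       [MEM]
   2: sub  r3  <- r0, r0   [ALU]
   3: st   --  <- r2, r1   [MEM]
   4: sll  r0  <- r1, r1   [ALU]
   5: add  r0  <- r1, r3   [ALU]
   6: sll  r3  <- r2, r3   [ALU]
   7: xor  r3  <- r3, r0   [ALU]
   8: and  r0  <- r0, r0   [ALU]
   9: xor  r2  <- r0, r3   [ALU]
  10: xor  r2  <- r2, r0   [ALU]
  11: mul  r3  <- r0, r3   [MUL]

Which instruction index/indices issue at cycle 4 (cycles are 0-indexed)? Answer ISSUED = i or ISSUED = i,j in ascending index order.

  cy0 -> i0 (ld) no-port MEM/MEM
  cy1 -> i1 (ld) RAW r0
  cy2 -> i2/i3 (sub;st) pair
  cy3 -> i4 (sll) WAW r0
  cy4 -> i5/i6 (add;sll) pair
  cy5 -> i7/i8 (xor;and) pair
  cy6 -> i9 (xor) RAW+WAW r2
  cy7 -> i10/i11 (xor;mul) pair

ISSUED = 5,6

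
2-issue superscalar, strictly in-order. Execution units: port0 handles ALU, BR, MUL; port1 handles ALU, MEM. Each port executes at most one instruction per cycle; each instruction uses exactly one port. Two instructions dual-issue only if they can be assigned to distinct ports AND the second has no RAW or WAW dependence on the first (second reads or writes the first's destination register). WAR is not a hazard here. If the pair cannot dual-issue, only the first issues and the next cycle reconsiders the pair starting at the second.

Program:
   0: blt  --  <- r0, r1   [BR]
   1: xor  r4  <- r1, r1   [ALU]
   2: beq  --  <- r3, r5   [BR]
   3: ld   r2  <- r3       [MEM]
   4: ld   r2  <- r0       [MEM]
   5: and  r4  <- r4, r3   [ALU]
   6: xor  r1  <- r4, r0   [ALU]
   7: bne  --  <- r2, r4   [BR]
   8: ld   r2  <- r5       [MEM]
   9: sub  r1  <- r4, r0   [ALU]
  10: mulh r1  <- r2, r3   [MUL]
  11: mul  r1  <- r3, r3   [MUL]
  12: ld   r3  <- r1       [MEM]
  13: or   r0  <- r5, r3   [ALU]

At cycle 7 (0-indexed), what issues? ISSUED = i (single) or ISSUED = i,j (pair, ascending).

ISSUED = 12

[0] i0,i1  blt+xor  -- 2-wide
[1] i2,i3  beq+ld  -- 2-wide
[2] i4,i5  ld+and  -- 2-wide
[3] i6,i7  xor+bne  -- 2-wide
[4] i8,i9  ld+sub  -- 2-wide
[5] i10  mulh  -- no-port MUL/MUL
[6] i11  mul  -- RAW r1
[7] i12  ld  -- RAW r3
[8] i13  or  -- tail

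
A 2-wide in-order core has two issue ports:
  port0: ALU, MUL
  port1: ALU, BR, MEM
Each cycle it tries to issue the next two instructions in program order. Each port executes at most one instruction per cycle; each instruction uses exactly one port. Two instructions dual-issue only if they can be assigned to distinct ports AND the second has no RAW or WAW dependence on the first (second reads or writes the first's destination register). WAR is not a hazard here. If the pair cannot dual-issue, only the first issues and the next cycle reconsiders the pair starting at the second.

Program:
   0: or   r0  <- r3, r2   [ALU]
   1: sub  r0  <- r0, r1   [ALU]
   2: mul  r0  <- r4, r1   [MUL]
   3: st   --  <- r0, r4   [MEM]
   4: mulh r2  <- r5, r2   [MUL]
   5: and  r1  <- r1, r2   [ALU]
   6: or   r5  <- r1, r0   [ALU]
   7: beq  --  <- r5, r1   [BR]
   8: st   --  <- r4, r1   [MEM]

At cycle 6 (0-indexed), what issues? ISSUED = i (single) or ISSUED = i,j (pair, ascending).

#0 head=0: or.ALU i0 RAW+WAW r0
#1 head=1: sub.ALU i1 WAW r0
#2 head=2: mul.MUL i2 RAW r0
#3 head=3: st.MEM+mulh.MUL i3,i4 2-wide
#4 head=5: and.ALU i5 RAW r1
#5 head=6: or.ALU i6 RAW r5
#6 head=7: beq.BR i7 no-port BR/MEM
#7 head=8: st.MEM i8 tail

ISSUED = 7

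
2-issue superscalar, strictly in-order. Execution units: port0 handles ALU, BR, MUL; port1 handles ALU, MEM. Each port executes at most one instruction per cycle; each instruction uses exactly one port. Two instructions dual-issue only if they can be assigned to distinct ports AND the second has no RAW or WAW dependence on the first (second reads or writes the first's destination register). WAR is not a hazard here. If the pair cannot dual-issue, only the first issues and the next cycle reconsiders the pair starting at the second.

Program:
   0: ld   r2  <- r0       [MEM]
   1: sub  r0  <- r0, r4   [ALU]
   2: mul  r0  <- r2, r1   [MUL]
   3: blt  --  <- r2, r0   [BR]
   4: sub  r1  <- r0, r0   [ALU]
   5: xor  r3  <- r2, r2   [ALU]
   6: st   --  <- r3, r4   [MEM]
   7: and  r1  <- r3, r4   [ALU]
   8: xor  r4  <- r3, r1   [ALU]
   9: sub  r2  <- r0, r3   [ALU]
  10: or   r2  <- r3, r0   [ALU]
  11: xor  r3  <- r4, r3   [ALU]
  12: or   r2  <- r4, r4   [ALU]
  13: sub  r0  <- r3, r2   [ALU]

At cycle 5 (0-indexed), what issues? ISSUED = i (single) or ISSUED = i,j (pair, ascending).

0. ld;sub @i0/i1  | dual
1. mul @i2  | no-port MUL/BR
2. blt;sub @i3/i4  | dual
3. xor @i5  | RAW r3
4. st;and @i6/i7  | dual
5. xor;sub @i8/i9  | dual
6. or;xor @i10/i11  | dual
7. or @i12  | RAW r2
8. sub @i13  | tail

ISSUED = 8,9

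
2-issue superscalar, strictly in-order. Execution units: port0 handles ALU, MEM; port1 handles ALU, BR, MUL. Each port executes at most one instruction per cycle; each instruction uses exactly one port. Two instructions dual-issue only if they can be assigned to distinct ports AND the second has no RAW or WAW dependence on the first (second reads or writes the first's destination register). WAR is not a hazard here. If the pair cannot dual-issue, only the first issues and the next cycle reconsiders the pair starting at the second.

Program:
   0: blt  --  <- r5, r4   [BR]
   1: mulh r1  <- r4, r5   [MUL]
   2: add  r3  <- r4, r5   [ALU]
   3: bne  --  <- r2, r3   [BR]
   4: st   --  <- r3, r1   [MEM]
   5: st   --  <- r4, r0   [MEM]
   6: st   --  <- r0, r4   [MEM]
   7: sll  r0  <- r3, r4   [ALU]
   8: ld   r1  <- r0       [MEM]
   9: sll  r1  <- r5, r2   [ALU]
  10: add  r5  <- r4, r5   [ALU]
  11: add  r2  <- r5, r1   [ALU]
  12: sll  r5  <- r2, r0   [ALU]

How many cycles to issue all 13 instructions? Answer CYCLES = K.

0. blt @i0  | no-port BR/MUL
1. mulh/add @i1/i2  | pair
2. bne/st @i3/i4  | pair
3. st @i5  | no-port MEM/MEM
4. st/sll @i6/i7  | pair
5. ld @i8  | WAW r1
6. sll/add @i9/i10  | pair
7. add @i11  | RAW r2
8. sll @i12  | tail

CYCLES = 9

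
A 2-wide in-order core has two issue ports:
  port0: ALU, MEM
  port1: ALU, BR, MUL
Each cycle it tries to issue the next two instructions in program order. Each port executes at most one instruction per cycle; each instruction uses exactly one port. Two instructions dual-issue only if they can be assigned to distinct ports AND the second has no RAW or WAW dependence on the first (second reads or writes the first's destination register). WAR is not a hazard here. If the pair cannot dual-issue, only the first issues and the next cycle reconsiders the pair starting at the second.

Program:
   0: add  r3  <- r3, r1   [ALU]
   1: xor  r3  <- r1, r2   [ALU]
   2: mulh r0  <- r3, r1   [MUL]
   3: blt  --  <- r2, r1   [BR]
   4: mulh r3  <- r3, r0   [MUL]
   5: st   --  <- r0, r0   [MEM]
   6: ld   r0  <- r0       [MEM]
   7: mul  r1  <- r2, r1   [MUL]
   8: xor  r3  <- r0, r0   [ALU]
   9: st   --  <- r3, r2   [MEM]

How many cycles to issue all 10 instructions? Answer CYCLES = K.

CYCLES = 8

  cy0 -> i0 (add) WAW r3
  cy1 -> i1 (xor) RAW r3
  cy2 -> i2 (mulh) no-port MUL/BR
  cy3 -> i3 (blt) no-port BR/MUL
  cy4 -> i4,i5 (mulh/st) pair
  cy5 -> i6,i7 (ld/mul) pair
  cy6 -> i8 (xor) RAW r3
  cy7 -> i9 (st) tail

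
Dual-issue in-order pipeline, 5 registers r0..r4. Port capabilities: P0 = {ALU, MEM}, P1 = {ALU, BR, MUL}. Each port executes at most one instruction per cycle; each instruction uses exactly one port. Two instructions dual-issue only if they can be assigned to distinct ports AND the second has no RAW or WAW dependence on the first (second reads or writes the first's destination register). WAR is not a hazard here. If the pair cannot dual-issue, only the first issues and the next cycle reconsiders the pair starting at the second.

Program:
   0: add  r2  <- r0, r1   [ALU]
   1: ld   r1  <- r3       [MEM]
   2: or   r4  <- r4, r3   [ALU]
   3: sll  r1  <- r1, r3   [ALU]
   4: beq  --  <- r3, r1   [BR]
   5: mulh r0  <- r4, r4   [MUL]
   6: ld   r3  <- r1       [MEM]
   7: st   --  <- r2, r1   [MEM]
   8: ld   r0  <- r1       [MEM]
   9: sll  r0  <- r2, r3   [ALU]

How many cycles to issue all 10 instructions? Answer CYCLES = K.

CYCLES = 7

0. add.ALU+ld.MEM @i0,i1  | pair
1. or.ALU+sll.ALU @i2,i3  | pair
2. beq.BR @i4  | no-port BR/MUL
3. mulh.MUL+ld.MEM @i5,i6  | pair
4. st.MEM @i7  | no-port MEM/MEM
5. ld.MEM @i8  | WAW r0
6. sll.ALU @i9  | tail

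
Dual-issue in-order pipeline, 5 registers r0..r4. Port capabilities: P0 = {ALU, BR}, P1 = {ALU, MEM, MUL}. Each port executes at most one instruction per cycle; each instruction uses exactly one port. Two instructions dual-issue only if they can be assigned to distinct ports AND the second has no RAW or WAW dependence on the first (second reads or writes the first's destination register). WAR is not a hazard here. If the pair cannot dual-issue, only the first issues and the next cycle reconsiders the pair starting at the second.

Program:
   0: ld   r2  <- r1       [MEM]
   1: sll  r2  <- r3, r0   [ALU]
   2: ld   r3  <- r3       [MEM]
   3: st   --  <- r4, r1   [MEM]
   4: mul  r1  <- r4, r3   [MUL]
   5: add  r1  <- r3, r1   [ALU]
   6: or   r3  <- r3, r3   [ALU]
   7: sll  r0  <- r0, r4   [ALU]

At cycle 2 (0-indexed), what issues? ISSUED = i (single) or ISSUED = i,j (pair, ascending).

0. ld.MEM @i0  | WAW r2
1. sll.ALU+ld.MEM @i1+i2  | 2-wide
2. st.MEM @i3  | no-port MEM/MUL
3. mul.MUL @i4  | RAW+WAW r1
4. add.ALU+or.ALU @i5+i6  | 2-wide
5. sll.ALU @i7  | tail

ISSUED = 3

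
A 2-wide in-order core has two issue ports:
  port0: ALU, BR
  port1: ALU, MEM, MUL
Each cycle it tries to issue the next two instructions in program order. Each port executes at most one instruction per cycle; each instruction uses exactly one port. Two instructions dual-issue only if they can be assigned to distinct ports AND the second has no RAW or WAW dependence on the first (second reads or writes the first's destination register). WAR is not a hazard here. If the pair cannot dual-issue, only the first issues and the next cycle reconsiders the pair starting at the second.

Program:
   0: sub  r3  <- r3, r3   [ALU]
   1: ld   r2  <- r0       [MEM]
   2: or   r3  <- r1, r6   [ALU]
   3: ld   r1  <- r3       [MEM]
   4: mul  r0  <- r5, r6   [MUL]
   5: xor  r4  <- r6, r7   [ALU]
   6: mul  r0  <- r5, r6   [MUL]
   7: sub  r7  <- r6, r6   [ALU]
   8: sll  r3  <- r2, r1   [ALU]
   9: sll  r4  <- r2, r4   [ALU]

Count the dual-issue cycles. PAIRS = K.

PAIRS = 4

#0 head=0: sub.ALU;ld.MEM i0+i1 pair
#1 head=2: or.ALU i2 RAW r3
#2 head=3: ld.MEM i3 no-port MEM/MUL
#3 head=4: mul.MUL;xor.ALU i4+i5 pair
#4 head=6: mul.MUL;sub.ALU i6+i7 pair
#5 head=8: sll.ALU;sll.ALU i8+i9 pair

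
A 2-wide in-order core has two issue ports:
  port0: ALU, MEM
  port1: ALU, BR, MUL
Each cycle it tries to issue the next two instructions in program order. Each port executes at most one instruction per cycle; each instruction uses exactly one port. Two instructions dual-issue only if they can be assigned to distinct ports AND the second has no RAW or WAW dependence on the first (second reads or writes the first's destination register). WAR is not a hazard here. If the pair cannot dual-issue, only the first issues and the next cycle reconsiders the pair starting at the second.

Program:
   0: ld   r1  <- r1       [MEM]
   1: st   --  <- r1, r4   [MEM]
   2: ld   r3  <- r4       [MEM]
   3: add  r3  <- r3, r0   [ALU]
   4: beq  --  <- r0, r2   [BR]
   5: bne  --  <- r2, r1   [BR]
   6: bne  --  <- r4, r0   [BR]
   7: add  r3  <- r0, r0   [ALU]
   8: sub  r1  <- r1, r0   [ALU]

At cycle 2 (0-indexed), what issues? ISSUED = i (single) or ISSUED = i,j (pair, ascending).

ISSUED = 2

c0: i0 ld  no-port MEM/MEM
c1: i1 st  no-port MEM/MEM
c2: i2 ld  RAW+WAW r3
c3: i3,i4 add beq  dual
c4: i5 bne  no-port BR/BR
c5: i6,i7 bne add  dual
c6: i8 sub  tail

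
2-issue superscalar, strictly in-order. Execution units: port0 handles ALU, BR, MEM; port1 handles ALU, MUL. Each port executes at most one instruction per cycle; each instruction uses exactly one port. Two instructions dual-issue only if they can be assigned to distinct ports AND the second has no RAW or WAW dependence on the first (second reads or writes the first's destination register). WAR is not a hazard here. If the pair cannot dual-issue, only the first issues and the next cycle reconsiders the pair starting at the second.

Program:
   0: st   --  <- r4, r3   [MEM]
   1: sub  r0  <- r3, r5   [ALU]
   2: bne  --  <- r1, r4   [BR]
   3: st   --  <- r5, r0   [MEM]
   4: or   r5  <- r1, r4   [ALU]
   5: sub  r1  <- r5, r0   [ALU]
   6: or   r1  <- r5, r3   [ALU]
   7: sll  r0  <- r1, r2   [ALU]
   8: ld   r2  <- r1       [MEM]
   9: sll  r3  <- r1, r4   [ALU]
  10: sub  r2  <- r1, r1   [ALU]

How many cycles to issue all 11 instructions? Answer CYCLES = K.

c0: i0&i1 st.MEM+sub.ALU  pair
c1: i2 bne.BR  no-port BR/MEM
c2: i3&i4 st.MEM+or.ALU  pair
c3: i5 sub.ALU  WAW r1
c4: i6 or.ALU  RAW r1
c5: i7&i8 sll.ALU+ld.MEM  pair
c6: i9&i10 sll.ALU+sub.ALU  pair

CYCLES = 7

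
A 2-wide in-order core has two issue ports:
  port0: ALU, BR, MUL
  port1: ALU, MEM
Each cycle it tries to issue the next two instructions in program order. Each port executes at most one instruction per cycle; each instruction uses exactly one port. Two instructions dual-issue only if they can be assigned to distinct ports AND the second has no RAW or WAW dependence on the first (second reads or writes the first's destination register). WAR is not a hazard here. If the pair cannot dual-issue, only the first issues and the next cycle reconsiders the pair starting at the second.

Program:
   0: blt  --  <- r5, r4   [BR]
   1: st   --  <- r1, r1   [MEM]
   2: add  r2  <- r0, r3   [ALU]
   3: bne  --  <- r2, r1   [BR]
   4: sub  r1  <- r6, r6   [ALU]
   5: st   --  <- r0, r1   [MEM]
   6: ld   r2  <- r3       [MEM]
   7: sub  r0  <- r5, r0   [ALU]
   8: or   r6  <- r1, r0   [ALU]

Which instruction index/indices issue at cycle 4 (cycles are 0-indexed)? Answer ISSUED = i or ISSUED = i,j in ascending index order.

c0: i0&i1 blt.BR+st.MEM  pair
c1: i2 add.ALU  RAW r2
c2: i3&i4 bne.BR+sub.ALU  pair
c3: i5 st.MEM  no-port MEM/MEM
c4: i6&i7 ld.MEM+sub.ALU  pair
c5: i8 or.ALU  tail

ISSUED = 6,7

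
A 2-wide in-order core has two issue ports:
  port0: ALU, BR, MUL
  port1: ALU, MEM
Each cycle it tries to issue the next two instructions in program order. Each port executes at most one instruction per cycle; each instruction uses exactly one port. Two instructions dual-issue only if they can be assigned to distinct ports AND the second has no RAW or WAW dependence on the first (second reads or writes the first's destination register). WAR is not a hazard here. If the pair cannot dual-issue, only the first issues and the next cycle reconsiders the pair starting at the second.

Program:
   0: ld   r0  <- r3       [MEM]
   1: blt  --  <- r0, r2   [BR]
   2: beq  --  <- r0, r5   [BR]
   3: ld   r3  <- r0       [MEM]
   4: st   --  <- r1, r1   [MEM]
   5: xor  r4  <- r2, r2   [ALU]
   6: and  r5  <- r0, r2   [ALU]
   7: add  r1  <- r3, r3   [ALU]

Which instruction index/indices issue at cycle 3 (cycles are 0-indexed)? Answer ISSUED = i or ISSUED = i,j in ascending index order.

ISSUED = 4,5

  cy0 -> i0 (ld) RAW r0
  cy1 -> i1 (blt) no-port BR/BR
  cy2 -> i2+i3 (beq ld) dual
  cy3 -> i4+i5 (st xor) dual
  cy4 -> i6+i7 (and add) dual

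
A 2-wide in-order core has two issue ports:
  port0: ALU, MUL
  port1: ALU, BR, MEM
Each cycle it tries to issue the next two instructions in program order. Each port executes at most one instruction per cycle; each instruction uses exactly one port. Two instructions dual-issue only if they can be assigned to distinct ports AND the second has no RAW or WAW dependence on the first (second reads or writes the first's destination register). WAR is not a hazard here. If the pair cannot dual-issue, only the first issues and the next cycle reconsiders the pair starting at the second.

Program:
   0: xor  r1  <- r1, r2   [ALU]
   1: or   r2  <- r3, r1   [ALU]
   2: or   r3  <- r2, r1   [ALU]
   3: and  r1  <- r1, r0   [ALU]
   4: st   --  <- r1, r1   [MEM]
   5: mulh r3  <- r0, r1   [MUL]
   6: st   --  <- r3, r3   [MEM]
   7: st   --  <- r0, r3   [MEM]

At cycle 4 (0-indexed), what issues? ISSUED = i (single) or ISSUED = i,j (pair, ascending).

t=0 i0:xor ; RAW r1
t=1 i1:or ; RAW r2
t=2 i2&i3:or/and ; dual
t=3 i4&i5:st/mulh ; dual
t=4 i6:st ; no-port MEM/MEM
t=5 i7:st ; tail

ISSUED = 6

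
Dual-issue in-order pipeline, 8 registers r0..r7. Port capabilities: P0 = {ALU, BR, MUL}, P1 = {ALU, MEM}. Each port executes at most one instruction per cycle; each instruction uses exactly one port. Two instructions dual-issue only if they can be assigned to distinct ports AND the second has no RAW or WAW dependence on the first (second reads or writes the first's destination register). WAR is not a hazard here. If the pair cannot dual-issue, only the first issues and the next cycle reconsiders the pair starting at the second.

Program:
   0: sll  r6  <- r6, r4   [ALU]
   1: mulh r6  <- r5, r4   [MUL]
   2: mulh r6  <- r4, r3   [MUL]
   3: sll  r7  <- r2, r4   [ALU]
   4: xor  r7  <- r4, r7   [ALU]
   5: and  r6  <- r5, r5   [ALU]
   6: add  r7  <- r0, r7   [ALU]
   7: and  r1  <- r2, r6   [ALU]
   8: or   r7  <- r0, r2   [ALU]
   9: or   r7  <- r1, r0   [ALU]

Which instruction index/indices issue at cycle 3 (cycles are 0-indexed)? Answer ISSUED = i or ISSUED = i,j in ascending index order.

ISSUED = 4,5

[0] i0  sll  -- WAW r6
[1] i1  mulh  -- no-port MUL/MUL
[2] i2&i3  mulh+sll  -- pair
[3] i4&i5  xor+and  -- pair
[4] i6&i7  add+and  -- pair
[5] i8  or  -- WAW r7
[6] i9  or  -- tail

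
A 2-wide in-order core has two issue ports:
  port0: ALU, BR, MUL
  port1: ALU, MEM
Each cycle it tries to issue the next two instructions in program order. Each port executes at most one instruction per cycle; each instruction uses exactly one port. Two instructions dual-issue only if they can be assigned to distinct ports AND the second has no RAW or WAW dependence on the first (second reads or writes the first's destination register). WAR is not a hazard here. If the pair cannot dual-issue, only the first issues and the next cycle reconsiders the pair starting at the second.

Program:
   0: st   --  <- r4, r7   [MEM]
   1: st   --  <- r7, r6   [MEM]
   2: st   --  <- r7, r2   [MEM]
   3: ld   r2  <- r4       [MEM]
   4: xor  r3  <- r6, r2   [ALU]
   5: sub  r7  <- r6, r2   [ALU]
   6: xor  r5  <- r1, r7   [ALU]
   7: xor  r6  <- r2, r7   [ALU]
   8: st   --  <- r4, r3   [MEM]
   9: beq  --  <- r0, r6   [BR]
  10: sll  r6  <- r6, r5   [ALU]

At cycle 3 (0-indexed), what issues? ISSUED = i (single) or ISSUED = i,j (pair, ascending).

#0 head=0: st i0 no-port MEM/MEM
#1 head=1: st i1 no-port MEM/MEM
#2 head=2: st i2 no-port MEM/MEM
#3 head=3: ld i3 RAW r2
#4 head=4: xor;sub i4/i5 pair
#5 head=6: xor;xor i6/i7 pair
#6 head=8: st;beq i8/i9 pair
#7 head=10: sll i10 tail

ISSUED = 3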